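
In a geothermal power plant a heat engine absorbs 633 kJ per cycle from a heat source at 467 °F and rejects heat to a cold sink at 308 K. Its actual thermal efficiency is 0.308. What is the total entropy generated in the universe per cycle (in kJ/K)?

ΔS_univ ≈ 0.1926 kJ/K

T_H = 467 °F → (467 − 32) × 5/9 = 241.67 °C = 514.82 K.
W = η·Q_H = 0.308 × 633 = 195.0 kJ, so Q_C = Q_H − W = 438.0 kJ.
Entropy balance on the reservoirs: −Q_H/T_H = -1.230 kJ/K, +Q_C/T_C = 1.422 kJ/K.
ΔS_univ = −Q_H/T_H + Q_C/T_C = 0.1926 kJ/K (> 0, since η = 0.308 < η_Carnot = 0.402).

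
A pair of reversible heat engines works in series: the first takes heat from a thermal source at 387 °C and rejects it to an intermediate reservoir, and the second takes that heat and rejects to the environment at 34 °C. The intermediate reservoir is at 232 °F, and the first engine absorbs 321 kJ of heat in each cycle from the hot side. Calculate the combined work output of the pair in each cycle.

W_total ≈ 171.6 kJ

T_H = 387 °C → 387 + 273.15 = 660.15 K.
T_C = 34 °C → 34 + 273.15 = 307.15 K.
Two reversible stages in series are equivalent to a single Carnot engine between T_H and T_C, so η_total = 1 − T_C/T_H = 1 − 307.15/660.15 = 0.5347.
W_total = η_total · Q_H = 0.5347 × 321 = 171.6 kJ.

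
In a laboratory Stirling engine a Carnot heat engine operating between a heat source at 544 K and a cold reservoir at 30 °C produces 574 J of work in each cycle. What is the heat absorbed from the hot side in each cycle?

Q_H ≈ 1300 J

T_C = 30 °C → 30 + 273.15 = 303.15 K.
Since the cycle is reversible, η = 1 − T_C/T_H = 1 − 303.15/544.00 = 0.4427.
Q_H = W/η = 574/0.4427 = 1300 J.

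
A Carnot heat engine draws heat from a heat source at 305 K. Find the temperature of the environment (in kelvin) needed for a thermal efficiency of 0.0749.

From η = 1 − T_C/T_H, T_C = T_H·(1 − η) = 305.00 × (1 − 0.0749) = 282.2 K.

T_C ≈ 282.2 K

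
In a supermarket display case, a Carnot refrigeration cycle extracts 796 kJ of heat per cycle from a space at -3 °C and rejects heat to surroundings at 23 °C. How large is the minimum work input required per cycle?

W_in ≈ 76.6 kJ

T_H = 23 °C → 23 + 273.15 = 296.15 K.
T_C = -3 °C → -3 + 273.15 = 270.15 K.
Carnot COP: COP_R = T_C/(T_H − T_C) = 270.15/26.00 = 10.3904.
W = Q_C/COP_R = 796/10.3904 = 76.6 kJ.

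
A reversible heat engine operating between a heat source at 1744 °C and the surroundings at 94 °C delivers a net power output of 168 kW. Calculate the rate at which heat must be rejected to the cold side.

T_H = 1744 °C → 1744 + 273.15 = 2017.15 K.
T_C = 94 °C → 94 + 273.15 = 367.15 K.
The Carnot efficiency is η = 1 − T_C/T_H = 1 − 367.15/2017.15 = 0.8180.
Since Q_C/Q_H = T_C/T_H and Q_H = W/η, Q_C = W·T_C/(T_H − T_C) = 168 × 367.15/1650.00 = 37.4 kW.

Q̇_C ≈ 37.4 kW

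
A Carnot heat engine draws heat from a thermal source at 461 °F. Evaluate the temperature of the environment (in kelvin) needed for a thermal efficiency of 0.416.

T_C ≈ 299 K

T_H = 461 °F → (461 − 32) × 5/9 = 238.33 °C = 511.48 K.
From η = 1 − T_C/T_H, T_C = T_H·(1 − η) = 511.48 × (1 − 0.416) = 299 K.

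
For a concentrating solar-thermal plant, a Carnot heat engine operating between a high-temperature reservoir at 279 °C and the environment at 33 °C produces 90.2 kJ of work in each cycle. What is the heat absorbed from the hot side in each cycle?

Q_H ≈ 202.5 kJ

T_H = 279 °C → 279 + 273.15 = 552.15 K.
T_C = 33 °C → 33 + 273.15 = 306.15 K.
Carnot efficiency: η = 1 − T_C/T_H = 1 − 306.15/552.15 = 0.4455.
Q_H = W/η = 90.2/0.4455 = 202.5 kJ.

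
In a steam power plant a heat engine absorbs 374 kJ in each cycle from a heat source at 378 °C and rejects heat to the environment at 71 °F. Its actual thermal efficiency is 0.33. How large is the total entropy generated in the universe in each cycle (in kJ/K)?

ΔS_univ ≈ 0.276 kJ/K

T_H = 378 °C → 378 + 273.15 = 651.15 K.
T_C = 71 °F → (71 − 32) × 5/9 = 21.67 °C = 294.82 K.
W = η·Q_H = 0.33 × 374 = 123.4 kJ, so Q_C = Q_H − W = 250.6 kJ.
Reservoir entropy changes: ΔS_H = −Q_H/T_H = −374/651.15 = -0.5744 kJ/K and ΔS_C = +Q_C/T_C = 250.6/294.82 = 0.8500 kJ/K.
ΔS_univ = −Q_H/T_H + Q_C/T_C = 0.276 kJ/K (> 0, since η = 0.33 < η_Carnot = 0.547).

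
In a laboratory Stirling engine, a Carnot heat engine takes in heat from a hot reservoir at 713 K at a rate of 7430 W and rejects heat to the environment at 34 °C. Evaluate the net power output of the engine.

T_C = 34 °C → 34 + 273.15 = 307.15 K.
For a reversible engine, η = 1 − T_C/T_H = 1 − 307.15/713.00 = 0.5692.
W = η·Q_H = 0.5692 × 7430 = 4230 W.

Ẇ ≈ 4230 W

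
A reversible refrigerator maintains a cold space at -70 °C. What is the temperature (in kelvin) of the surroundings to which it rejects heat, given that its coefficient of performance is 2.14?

T_H ≈ 298 K

T_C = -70 °C → -70 + 273.15 = 203.15 K.
COP_R = T_C/(T_H − T_C) ⇒ T_H = T_C·(1 + 1/COP_R) = 203.15 × (1 + 1/2.14) = 298 K.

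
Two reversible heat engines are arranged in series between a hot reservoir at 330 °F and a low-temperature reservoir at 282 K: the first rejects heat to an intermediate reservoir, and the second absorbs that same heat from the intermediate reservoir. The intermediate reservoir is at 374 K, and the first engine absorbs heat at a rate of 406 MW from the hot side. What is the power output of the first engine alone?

Ẇ₁ ≈ 59.9 MW

T_H = 330 °F → (330 − 32) × 5/9 = 165.56 °C = 438.71 K.
First-stage efficiency η₁ = 1 − T_m/T_H = 1 − 374.00/438.71 = 0.1475.
W₁ = η₁·Q_H = 0.1475 × 406 = 59.9 MW.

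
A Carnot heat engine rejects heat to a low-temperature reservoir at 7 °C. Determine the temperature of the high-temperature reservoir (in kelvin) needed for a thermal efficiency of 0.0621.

T_H ≈ 299 K

T_C = 7 °C → 7 + 273.15 = 280.15 K.
From η = 1 − T_C/T_H, solving for T_H gives T_H = T_C/(1 − η) = 280.15/(1 − 0.0621) = 299 K.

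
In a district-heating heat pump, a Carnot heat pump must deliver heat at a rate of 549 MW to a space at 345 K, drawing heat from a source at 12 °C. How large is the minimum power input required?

T_C = 12 °C → 12 + 273.15 = 285.15 K.
Reversible heating COP: COP_HP = T_H/(T_H − T_C) = 345.00/59.85 = 5.7644.
W = Q_H/COP_HP = 549/5.7644 = 95.24 MW.

Ẇ_in ≈ 95.24 MW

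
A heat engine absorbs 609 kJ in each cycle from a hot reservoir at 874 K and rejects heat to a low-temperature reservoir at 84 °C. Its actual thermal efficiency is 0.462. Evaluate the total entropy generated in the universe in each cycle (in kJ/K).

T_C = 84 °C → 84 + 273.15 = 357.15 K.
W = η·Q_H = 0.462 × 609 = 281.4 kJ, so Q_C = Q_H − W = 327.6 kJ.
Entropy balance on the reservoirs: −Q_H/T_H = -0.6968 kJ/K, +Q_C/T_C = 0.9174 kJ/K.
ΔS_univ = −Q_H/T_H + Q_C/T_C = 0.221 kJ/K (> 0, since η = 0.462 < η_Carnot = 0.591).

ΔS_univ ≈ 0.221 kJ/K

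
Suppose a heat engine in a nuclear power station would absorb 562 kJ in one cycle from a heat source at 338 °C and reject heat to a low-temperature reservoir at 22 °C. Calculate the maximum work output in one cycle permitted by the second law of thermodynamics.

T_H = 338 °C → 338 + 273.15 = 611.15 K.
T_C = 22 °C → 22 + 273.15 = 295.15 K.
The upper bound on efficiency is η_max = 1 − T_C/T_H = 1 − 295.15/611.15 = 0.5171.
W_max = η_max · Q_H = 0.5171 × 562 = 291 kJ.

W_max ≈ 291 kJ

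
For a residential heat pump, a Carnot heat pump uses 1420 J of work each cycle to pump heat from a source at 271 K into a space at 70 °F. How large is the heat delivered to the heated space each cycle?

T_H = 70 °F → (70 − 32) × 5/9 = 21.11 °C = 294.26 K.
COP_HP = T_H/(T_H − T_C) = 294.26/23.26 = 12.6503.
Q_H = COP_HP · W = 12.6503 × 1420 = 18000 J.

Q_H ≈ 18000 J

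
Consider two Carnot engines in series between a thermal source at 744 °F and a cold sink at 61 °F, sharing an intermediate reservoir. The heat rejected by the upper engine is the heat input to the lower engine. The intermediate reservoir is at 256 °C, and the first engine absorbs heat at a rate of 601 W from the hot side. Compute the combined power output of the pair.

T_H = 744 °F → (744 − 32) × 5/9 = 395.56 °C = 668.71 K.
T_C = 61 °F → (61 − 32) × 5/9 = 16.11 °C = 289.26 K.
Two reversible stages in series are equivalent to a single Carnot engine between T_H and T_C, so η_total = 1 − T_C/T_H = 1 − 289.26/668.71 = 0.5674.
W_total = η_total · Q_H = 0.5674 × 601 = 341.0 W.

Ẇ_total ≈ 341.0 W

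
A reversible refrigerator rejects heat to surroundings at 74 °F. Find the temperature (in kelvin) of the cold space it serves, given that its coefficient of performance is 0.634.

T_C ≈ 115 K

T_H = 74 °F → (74 − 32) × 5/9 = 23.33 °C = 296.48 K.
COP_R = T_C/(T_H − T_C) ⇒ T_C = T_H·COP_R/(1 + COP_R) = 296.48 × 0.634/(1 + 0.634) = 115 K.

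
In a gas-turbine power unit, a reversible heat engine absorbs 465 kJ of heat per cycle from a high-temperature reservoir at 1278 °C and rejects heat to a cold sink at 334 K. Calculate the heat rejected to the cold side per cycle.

Q_C ≈ 100 kJ

T_H = 1278 °C → 1278 + 273.15 = 1551.15 K.
η_rev = 1 − T_C/T_H = 1 − 334.00/1551.15 = 0.7847.
For a reversible cycle Q_C/Q_H = T_C/T_H, so Q_C = 465 × 334.00/1551.15 = 100 kJ.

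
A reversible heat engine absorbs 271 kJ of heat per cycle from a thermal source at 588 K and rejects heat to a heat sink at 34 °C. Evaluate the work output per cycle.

T_C = 34 °C → 34 + 273.15 = 307.15 K.
Since the cycle is reversible, η = 1 − T_C/T_H = 1 − 307.15/588.00 = 0.4776.
W = η·Q_H = 0.4776 × 271 = 129.4 kJ.

W ≈ 129.4 kJ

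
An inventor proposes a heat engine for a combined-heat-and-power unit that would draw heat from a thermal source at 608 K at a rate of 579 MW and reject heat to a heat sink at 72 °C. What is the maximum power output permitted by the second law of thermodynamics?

T_C = 72 °C → 72 + 273.15 = 345.15 K.
The second-law ceiling is the Carnot efficiency, η_max = 1 − T_C/T_H = 1 − 345.15/608.00 = 0.4323.
W_max = η_max · Q_H = 0.4323 × 579 = 250 MW.

Ẇ_max ≈ 250 MW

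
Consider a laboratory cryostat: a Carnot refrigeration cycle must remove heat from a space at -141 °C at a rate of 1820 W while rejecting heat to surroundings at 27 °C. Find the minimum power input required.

T_H = 27 °C → 27 + 273.15 = 300.15 K.
T_C = -141 °C → -141 + 273.15 = 132.15 K.
Carnot COP: COP_R = T_C/(T_H − T_C) = 132.15/168.00 = 0.7866.
W = Q_C/COP_R = 1820/0.7866 = 2310 W.

Ẇ_in ≈ 2310 W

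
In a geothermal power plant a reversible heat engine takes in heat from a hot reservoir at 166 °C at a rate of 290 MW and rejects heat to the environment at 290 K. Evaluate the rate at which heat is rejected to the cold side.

Q̇_C ≈ 192 MW

T_H = 166 °C → 166 + 273.15 = 439.15 K.
For a reversible engine, η = 1 − T_C/T_H = 1 − 290.00/439.15 = 0.3396.
For a reversible cycle Q_C/Q_H = T_C/T_H, so Q_C = 290 × 290.00/439.15 = 192 MW.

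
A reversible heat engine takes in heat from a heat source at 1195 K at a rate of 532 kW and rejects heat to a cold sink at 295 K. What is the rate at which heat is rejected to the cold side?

Since the cycle is reversible, η = 1 − T_C/T_H = 1 − 295.00/1195.00 = 0.7531.
For a reversible cycle Q_C/Q_H = T_C/T_H, so Q_C = 532 × 295.00/1195.00 = 131 kW.

Q̇_C ≈ 131 kW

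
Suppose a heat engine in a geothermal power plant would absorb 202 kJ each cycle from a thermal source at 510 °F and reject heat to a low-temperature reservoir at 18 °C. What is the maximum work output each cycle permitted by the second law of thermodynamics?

T_H = 510 °F → (510 − 32) × 5/9 = 265.56 °C = 538.71 K.
T_C = 18 °C → 18 + 273.15 = 291.15 K.
By the Carnot theorem, η_max = 1 − T_C/T_H = 1 − 291.15/538.71 = 0.4595.
W_max = η_max · Q_H = 0.4595 × 202 = 92.8 kJ.

W_max ≈ 92.8 kJ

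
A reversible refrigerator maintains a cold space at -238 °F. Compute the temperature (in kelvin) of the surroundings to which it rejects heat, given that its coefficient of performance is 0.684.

T_C = -238 °F → (-238 − 32) × 5/9 = -150.00 °C = 123.15 K.
COP_R = T_C/(T_H − T_C) ⇒ T_H = T_C·(1 + 1/COP_R) = 123.15 × (1 + 1/0.684) = 303.2 K.

T_H ≈ 303.2 K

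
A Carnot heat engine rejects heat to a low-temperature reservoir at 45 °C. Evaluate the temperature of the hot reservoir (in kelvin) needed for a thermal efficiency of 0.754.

T_C = 45 °C → 45 + 273.15 = 318.15 K.
From η = 1 − T_C/T_H, solving for T_H gives T_H = T_C/(1 − η) = 318.15/(1 − 0.754) = 1290 K.

T_H ≈ 1290 K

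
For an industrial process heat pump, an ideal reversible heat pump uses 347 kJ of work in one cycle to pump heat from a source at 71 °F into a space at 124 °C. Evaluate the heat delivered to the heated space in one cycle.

T_H = 124 °C → 124 + 273.15 = 397.15 K.
T_C = 71 °F → (71 − 32) × 5/9 = 21.67 °C = 294.82 K.
Reversible heating COP: COP_HP = T_H/(T_H − T_C) = 397.15/102.33 = 3.8809.
Q_H = COP_HP · W = 3.8809 × 347 = 1350 kJ.

Q_H ≈ 1350 kJ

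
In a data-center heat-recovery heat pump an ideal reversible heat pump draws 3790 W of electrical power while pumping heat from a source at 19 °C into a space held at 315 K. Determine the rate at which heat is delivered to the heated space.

Q̇_H ≈ 52200 W

T_C = 19 °C → 19 + 273.15 = 292.15 K.
The Carnot heat-pump COP is COP_HP = T_H/(T_H − T_C) = 315.00/22.85 = 13.7856.
Q_H = COP_HP · W = 13.7856 × 3790 = 52200 W.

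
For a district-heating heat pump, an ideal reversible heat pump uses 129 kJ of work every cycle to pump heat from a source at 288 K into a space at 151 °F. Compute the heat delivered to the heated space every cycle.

Q_H ≈ 854 kJ

T_H = 151 °F → (151 − 32) × 5/9 = 66.11 °C = 339.26 K.
Reversible heating COP: COP_HP = T_H/(T_H − T_C) = 339.26/51.26 = 6.6183.
Q_H = COP_HP · W = 6.6183 × 129 = 854 kJ.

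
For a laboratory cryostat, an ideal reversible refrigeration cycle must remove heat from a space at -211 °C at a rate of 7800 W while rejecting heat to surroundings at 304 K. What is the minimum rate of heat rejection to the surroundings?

T_C = -211 °C → -211 + 273.15 = 62.15 K.
For a reversible cycle Q_H/Q_C = T_H/T_C, so Q_H = Q_C·T_H/T_C = 7800 × 304.00/62.15 = 38200 W.

Q̇_H ≈ 38200 W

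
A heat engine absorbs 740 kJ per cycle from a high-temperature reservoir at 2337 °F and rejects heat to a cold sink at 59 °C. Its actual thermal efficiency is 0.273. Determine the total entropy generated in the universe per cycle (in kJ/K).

ΔS_univ ≈ 1.143 kJ/K

T_H = 2337 °F → (2337 − 32) × 5/9 = 1280.56 °C = 1553.71 K.
T_C = 59 °C → 59 + 273.15 = 332.15 K.
W = η·Q_H = 0.273 × 740 = 202.0 kJ, so Q_C = Q_H − W = 538.0 kJ.
Reservoir entropy changes: ΔS_H = −Q_H/T_H = −740/1553.71 = -0.4763 kJ/K and ΔS_C = +Q_C/T_C = 538.0/332.15 = 1.620 kJ/K.
ΔS_univ = −Q_H/T_H + Q_C/T_C = 1.143 kJ/K (> 0, since η = 0.273 < η_Carnot = 0.786).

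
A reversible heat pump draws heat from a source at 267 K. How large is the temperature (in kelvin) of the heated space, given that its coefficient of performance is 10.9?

COP_HP = T_H/(T_H − T_C) ⇒ T_H = T_C·COP_HP/(COP_HP − 1) = 267.00 × 10.9/(10.9 − 1) = 294 K.

T_H ≈ 294 K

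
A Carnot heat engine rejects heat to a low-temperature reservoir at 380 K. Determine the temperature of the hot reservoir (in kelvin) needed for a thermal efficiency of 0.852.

T_H ≈ 2568 K

From η = 1 − T_C/T_H, solving for T_H gives T_H = T_C/(1 − η) = 380.00/(1 − 0.852) = 2568 K.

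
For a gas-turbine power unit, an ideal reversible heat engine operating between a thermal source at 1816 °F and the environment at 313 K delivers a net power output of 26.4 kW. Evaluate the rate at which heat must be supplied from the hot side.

T_H = 1816 °F → (1816 − 32) × 5/9 = 991.11 °C = 1264.26 K.
The Carnot efficiency is η = 1 − T_C/T_H = 1 − 313.00/1264.26 = 0.7524.
Q_H = W/η = 26.4/0.7524 = 35.1 kW.

Q̇_H ≈ 35.1 kW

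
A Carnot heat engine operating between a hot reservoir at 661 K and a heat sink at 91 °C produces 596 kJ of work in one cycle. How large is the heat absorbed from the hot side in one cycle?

T_C = 91 °C → 91 + 273.15 = 364.15 K.
η_rev = 1 − T_C/T_H = 1 − 364.15/661.00 = 0.4491.
Q_H = W/η = 596/0.4491 = 1330 kJ.

Q_H ≈ 1330 kJ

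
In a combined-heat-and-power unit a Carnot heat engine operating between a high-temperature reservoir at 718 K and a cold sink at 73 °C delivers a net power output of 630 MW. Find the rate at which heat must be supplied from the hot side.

Q̇_H ≈ 1220 MW

T_C = 73 °C → 73 + 273.15 = 346.15 K.
For a reversible engine, η = 1 − T_C/T_H = 1 − 346.15/718.00 = 0.5179.
Q_H = W/η = 630/0.5179 = 1220 MW.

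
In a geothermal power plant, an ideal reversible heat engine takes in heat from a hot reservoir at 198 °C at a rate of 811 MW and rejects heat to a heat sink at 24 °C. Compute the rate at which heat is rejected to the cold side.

Q̇_C ≈ 511.5 MW

T_H = 198 °C → 198 + 273.15 = 471.15 K.
T_C = 24 °C → 24 + 273.15 = 297.15 K.
For a reversible engine, η = 1 − T_C/T_H = 1 − 297.15/471.15 = 0.3693.
For a reversible cycle Q_C/Q_H = T_C/T_H, so Q_C = 811 × 297.15/471.15 = 511.5 MW.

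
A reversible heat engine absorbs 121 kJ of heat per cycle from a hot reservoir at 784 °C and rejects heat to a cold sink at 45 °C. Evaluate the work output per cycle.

W ≈ 84.6 kJ

T_H = 784 °C → 784 + 273.15 = 1057.15 K.
T_C = 45 °C → 45 + 273.15 = 318.15 K.
For a reversible engine, η = 1 − T_C/T_H = 1 − 318.15/1057.15 = 0.6990.
W = η·Q_H = 0.6990 × 121 = 84.6 kJ.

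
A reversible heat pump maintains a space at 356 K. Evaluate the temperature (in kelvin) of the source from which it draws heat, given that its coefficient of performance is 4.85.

T_C ≈ 283 K

COP_HP = T_H/(T_H − T_C) ⇒ T_C = T_H·(COP_HP − 1)/COP_HP = 356.00 × (4.85 − 1)/4.85 = 283 K.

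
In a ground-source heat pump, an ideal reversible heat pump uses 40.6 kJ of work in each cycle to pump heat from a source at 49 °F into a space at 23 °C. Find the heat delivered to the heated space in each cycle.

Q_H ≈ 887 kJ

T_H = 23 °C → 23 + 273.15 = 296.15 K.
T_C = 49 °F → (49 − 32) × 5/9 = 9.44 °C = 282.59 K.
For a reversible heat pump, COP_HP = T_H/(T_H − T_C) = 296.15/13.56 = 21.8471.
Q_H = COP_HP · W = 21.8471 × 40.6 = 887 kJ.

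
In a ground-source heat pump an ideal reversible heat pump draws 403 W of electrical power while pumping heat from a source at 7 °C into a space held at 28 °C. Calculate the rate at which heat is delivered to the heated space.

Q̇_H ≈ 5780 W

T_H = 28 °C → 28 + 273.15 = 301.15 K.
T_C = 7 °C → 7 + 273.15 = 280.15 K.
The Carnot heat-pump COP is COP_HP = T_H/(T_H − T_C) = 301.15/21.00 = 14.3405.
Q_H = COP_HP · W = 14.3405 × 403 = 5780 W.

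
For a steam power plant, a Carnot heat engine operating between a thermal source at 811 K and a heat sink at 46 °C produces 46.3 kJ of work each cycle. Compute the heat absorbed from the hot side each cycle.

Q_H ≈ 76.3 kJ

T_C = 46 °C → 46 + 273.15 = 319.15 K.
Carnot efficiency: η = 1 − T_C/T_H = 1 − 319.15/811.00 = 0.6065.
Q_H = W/η = 46.3/0.6065 = 76.3 kJ.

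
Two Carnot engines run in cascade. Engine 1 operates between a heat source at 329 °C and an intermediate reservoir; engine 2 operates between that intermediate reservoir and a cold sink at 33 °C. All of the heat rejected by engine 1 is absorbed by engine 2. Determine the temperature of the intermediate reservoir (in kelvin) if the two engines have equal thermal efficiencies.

T_H = 329 °C → 329 + 273.15 = 602.15 K.
T_C = 33 °C → 33 + 273.15 = 306.15 K.
Equal efficiencies require 1 − T_m/T_H = 1 − T_C/T_m, i.e. T_m/T_H = T_C/T_m, so T_m = √(T_H·T_C) = √(602.15 × 306.15) = 429 K.

T_m ≈ 429 K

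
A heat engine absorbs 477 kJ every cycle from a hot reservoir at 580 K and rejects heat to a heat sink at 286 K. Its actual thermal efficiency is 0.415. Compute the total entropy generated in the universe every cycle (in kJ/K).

W = η·Q_H = 0.415 × 477 = 198.0 kJ, so Q_C = Q_H − W = 279.0 kJ.
The hot reservoir loses entropy Q_H/T_H = 477/580.00 = 0.8224 kJ/K; the cold reservoir gains Q_C/T_C = 279.0/286.00 = 0.9757 kJ/K.
ΔS_univ = −Q_H/T_H + Q_C/T_C = 0.1533 kJ/K (> 0, since η = 0.415 < η_Carnot = 0.507).

ΔS_univ ≈ 0.1533 kJ/K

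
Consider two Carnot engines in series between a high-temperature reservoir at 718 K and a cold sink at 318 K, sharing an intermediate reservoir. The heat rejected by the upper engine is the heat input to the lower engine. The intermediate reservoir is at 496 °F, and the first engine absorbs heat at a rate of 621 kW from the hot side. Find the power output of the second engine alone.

T_m = 496 °F → (496 − 32) × 5/9 = 257.78 °C = 530.93 K.
Heat entering the second stage: Q_m = Q_H·(T_m/T_H) = 621 × 530.93/718.00 = 459.2 kW.
Second-stage efficiency η₂ = 1 − T_C/T_m = 1 − 318.00/530.93 = 0.4010, so W₂ = η₂·Q_m = 184.2 kW.

Ẇ₂ ≈ 184.2 kW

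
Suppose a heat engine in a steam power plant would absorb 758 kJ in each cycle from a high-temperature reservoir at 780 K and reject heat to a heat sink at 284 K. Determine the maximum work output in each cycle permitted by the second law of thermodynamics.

W_max ≈ 482 kJ

The upper bound on efficiency is η_max = 1 − T_C/T_H = 1 − 284.00/780.00 = 0.6359.
W_max = η_max · Q_H = 0.6359 × 758 = 482 kJ.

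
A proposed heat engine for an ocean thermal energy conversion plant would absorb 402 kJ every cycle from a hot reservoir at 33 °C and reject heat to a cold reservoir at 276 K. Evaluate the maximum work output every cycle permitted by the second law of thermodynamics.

T_H = 33 °C → 33 + 273.15 = 306.15 K.
By the Carnot theorem, η_max = 1 − T_C/T_H = 1 − 276.00/306.15 = 0.0985.
W_max = η_max · Q_H = 0.0985 × 402 = 39.6 kJ.

W_max ≈ 39.6 kJ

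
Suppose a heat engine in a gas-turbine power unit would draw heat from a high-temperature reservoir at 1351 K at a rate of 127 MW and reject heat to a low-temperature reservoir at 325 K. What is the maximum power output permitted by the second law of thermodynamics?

Ẇ_max ≈ 96.4 MW

No engine can exceed the Carnot limit: η_max = 1 − T_C/T_H = 1 − 325.00/1351.00 = 0.7594.
W_max = η_max · Q_H = 0.7594 × 127 = 96.4 MW.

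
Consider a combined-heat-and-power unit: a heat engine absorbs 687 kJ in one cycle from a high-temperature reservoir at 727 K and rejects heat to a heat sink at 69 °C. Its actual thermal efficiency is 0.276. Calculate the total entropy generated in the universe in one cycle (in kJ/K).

T_C = 69 °C → 69 + 273.15 = 342.15 K.
W = η·Q_H = 0.276 × 687 = 189.6 kJ, so Q_C = Q_H − W = 497.4 kJ.
Entropy balance on the reservoirs: −Q_H/T_H = -0.9450 kJ/K, +Q_C/T_C = 1.454 kJ/K.
ΔS_univ = −Q_H/T_H + Q_C/T_C = 0.509 kJ/K (> 0, since η = 0.276 < η_Carnot = 0.529).

ΔS_univ ≈ 0.509 kJ/K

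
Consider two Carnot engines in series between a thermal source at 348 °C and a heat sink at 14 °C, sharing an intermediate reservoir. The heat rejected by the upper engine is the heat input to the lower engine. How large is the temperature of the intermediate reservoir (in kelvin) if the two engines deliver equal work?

T_m ≈ 454 K

T_H = 348 °C → 348 + 273.15 = 621.15 K.
T_C = 14 °C → 14 + 273.15 = 287.15 K.
For reversible stages Q_m = Q_H·(T_m/T_H). Setting W₁ = Q_H(1 − T_m/T_H) equal to W₂ = Q_m(1 − T_C/T_m) = Q_H·(T_m − T_C)/T_H gives T_H − T_m = T_m − T_C, so T_m = (T_H + T_C)/2 = (621.15 + 287.15)/2 = 454 K.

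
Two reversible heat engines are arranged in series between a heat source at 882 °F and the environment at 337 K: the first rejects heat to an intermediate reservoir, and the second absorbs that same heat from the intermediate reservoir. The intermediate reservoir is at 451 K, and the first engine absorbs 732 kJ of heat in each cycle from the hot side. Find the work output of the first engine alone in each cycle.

W₁ ≈ 289 kJ

T_H = 882 °F → (882 − 32) × 5/9 = 472.22 °C = 745.37 K.
First-stage efficiency η₁ = 1 − T_m/T_H = 1 − 451.00/745.37 = 0.3949.
W₁ = η₁·Q_H = 0.3949 × 732 = 289 kJ.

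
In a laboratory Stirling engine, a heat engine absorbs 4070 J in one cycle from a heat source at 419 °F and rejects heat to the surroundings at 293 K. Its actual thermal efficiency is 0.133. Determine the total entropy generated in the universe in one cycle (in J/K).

ΔS_univ ≈ 3.71 J/K

T_H = 419 °F → (419 − 32) × 5/9 = 215.00 °C = 488.15 K.
W = η·Q_H = 0.133 × 4070 = 541.3 J, so Q_C = Q_H − W = 3529 J.
Reservoir entropy changes: ΔS_H = −Q_H/T_H = −4070/488.15 = -8.338 J/K and ΔS_C = +Q_C/T_C = 3529/293.00 = 12.04 J/K.
ΔS_univ = −Q_H/T_H + Q_C/T_C = 3.71 J/K (> 0, since η = 0.133 < η_Carnot = 0.400).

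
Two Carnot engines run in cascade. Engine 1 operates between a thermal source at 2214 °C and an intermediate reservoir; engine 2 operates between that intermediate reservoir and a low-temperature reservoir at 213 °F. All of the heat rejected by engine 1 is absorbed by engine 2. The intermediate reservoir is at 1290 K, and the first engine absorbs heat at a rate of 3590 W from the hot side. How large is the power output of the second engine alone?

Ẇ₂ ≈ 1320 W

T_H = 2214 °C → 2214 + 273.15 = 2487.15 K.
T_C = 213 °F → (213 − 32) × 5/9 = 100.56 °C = 373.71 K.
Heat entering the second stage: Q_m = Q_H·(T_m/T_H) = 3590 × 1290.00/2487.15 = 1860 W.
Second-stage efficiency η₂ = 1 − T_C/T_m = 1 − 373.71/1290.00 = 0.7103, so W₂ = η₂·Q_m = 1320 W.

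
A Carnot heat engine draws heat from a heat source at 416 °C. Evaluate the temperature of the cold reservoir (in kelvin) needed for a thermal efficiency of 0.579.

T_H = 416 °C → 416 + 273.15 = 689.15 K.
From η = 1 − T_C/T_H, T_C = T_H·(1 − η) = 689.15 × (1 − 0.579) = 290.1 K.

T_C ≈ 290.1 K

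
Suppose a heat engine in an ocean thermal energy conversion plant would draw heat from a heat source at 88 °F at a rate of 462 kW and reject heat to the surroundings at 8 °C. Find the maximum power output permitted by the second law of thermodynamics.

Ẇ_max ≈ 35.09 kW

T_H = 88 °F → (88 − 32) × 5/9 = 31.11 °C = 304.26 K.
T_C = 8 °C → 8 + 273.15 = 281.15 K.
The second-law ceiling is the Carnot efficiency, η_max = 1 − T_C/T_H = 1 − 281.15/304.26 = 0.0760.
W_max = η_max · Q_H = 0.0760 × 462 = 35.09 kW.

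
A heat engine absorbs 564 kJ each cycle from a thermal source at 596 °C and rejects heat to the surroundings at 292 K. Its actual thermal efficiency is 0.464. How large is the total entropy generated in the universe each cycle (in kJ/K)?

ΔS_univ ≈ 0.386 kJ/K

T_H = 596 °C → 596 + 273.15 = 869.15 K.
W = η·Q_H = 0.464 × 564 = 261.7 kJ, so Q_C = Q_H − W = 302.3 kJ.
The hot reservoir loses entropy Q_H/T_H = 564/869.15 = 0.6489 kJ/K; the cold reservoir gains Q_C/T_C = 302.3/292.00 = 1.035 kJ/K.
ΔS_univ = −Q_H/T_H + Q_C/T_C = 0.386 kJ/K (> 0, since η = 0.464 < η_Carnot = 0.664).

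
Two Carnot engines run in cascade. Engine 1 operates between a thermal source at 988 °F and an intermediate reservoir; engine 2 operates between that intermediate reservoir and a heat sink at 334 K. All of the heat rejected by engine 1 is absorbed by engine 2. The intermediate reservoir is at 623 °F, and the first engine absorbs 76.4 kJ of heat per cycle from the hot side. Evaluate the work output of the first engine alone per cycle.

W₁ ≈ 19.3 kJ

T_H = 988 °F → (988 − 32) × 5/9 = 531.11 °C = 804.26 K.
T_m = 623 °F → (623 − 32) × 5/9 = 328.33 °C = 601.48 K.
First-stage efficiency η₁ = 1 − T_m/T_H = 1 − 601.48/804.26 = 0.2521.
W₁ = η₁·Q_H = 0.2521 × 76.4 = 19.3 kJ.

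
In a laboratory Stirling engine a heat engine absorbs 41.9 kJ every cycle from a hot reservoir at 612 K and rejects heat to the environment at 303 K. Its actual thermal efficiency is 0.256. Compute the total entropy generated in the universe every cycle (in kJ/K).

W = η·Q_H = 0.256 × 41.9 = 10.73 kJ, so Q_C = Q_H − W = 31.17 kJ.
Entropy balance on the reservoirs: −Q_H/T_H = -0.06846 kJ/K, +Q_C/T_C = 0.1029 kJ/K.
ΔS_univ = −Q_H/T_H + Q_C/T_C = 0.0344 kJ/K (> 0, since η = 0.256 < η_Carnot = 0.505).

ΔS_univ ≈ 0.0344 kJ/K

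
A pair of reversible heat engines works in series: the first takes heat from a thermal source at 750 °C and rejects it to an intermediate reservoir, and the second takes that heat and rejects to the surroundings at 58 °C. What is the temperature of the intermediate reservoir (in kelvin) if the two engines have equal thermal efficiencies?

T_H = 750 °C → 750 + 273.15 = 1023.15 K.
T_C = 58 °C → 58 + 273.15 = 331.15 K.
Equal efficiencies require 1 − T_m/T_H = 1 − T_C/T_m, i.e. T_m/T_H = T_C/T_m, so T_m = √(T_H·T_C) = √(1023.15 × 331.15) = 582 K.

T_m ≈ 582 K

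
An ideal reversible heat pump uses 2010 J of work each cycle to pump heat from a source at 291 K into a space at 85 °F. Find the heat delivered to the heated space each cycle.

Q_H ≈ 52460 J

T_H = 85 °F → (85 − 32) × 5/9 = 29.44 °C = 302.59 K.
Reversible heating COP: COP_HP = T_H/(T_H − T_C) = 302.59/11.59 = 26.0982.
Q_H = COP_HP · W = 26.0982 × 2010 = 52460 J.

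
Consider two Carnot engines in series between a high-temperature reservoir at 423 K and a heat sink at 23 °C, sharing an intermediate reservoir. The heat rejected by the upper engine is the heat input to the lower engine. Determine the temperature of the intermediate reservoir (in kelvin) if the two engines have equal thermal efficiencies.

T_m ≈ 354 K

T_C = 23 °C → 23 + 273.15 = 296.15 K.
Equal efficiencies require 1 − T_m/T_H = 1 − T_C/T_m, i.e. T_m/T_H = T_C/T_m, so T_m = √(T_H·T_C) = √(423.00 × 296.15) = 354 K.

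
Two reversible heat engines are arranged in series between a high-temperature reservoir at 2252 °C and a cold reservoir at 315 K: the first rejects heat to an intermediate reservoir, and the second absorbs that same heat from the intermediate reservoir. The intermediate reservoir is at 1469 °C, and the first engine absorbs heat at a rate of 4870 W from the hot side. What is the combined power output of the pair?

T_H = 2252 °C → 2252 + 273.15 = 2525.15 K.
Two reversible stages in series are equivalent to a single Carnot engine between T_H and T_C, so η_total = 1 − T_C/T_H = 1 − 315.00/2525.15 = 0.8753.
W_total = η_total · Q_H = 0.8753 × 4870 = 4262 W.

Ẇ_total ≈ 4262 W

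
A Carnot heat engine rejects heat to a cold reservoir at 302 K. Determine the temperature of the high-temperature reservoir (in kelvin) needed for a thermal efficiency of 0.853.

From η = 1 − T_C/T_H, solving for T_H gives T_H = T_C/(1 − η) = 302.00/(1 − 0.853) = 2050 K.

T_H ≈ 2050 K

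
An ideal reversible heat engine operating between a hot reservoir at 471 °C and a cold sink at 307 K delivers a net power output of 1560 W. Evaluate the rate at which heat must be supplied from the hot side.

T_H = 471 °C → 471 + 273.15 = 744.15 K.
The Carnot efficiency is η = 1 − T_C/T_H = 1 − 307.00/744.15 = 0.5874.
Q_H = W/η = 1560/0.5874 = 2660 W.

Q̇_H ≈ 2660 W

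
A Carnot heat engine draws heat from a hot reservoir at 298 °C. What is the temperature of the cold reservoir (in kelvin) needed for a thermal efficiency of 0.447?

T_C ≈ 316 K

T_H = 298 °C → 298 + 273.15 = 571.15 K.
From η = 1 − T_C/T_H, T_C = T_H·(1 − η) = 571.15 × (1 − 0.447) = 316 K.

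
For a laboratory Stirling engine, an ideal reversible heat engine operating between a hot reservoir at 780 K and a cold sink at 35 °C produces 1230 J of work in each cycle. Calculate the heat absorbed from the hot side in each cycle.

T_C = 35 °C → 35 + 273.15 = 308.15 K.
The Carnot efficiency is η = 1 − T_C/T_H = 1 − 308.15/780.00 = 0.6049.
Q_H = W/η = 1230/0.6049 = 2033 J.

Q_H ≈ 2033 J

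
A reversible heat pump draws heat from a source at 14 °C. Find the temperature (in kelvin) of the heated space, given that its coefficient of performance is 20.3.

T_H ≈ 302.0 K

T_C = 14 °C → 14 + 273.15 = 287.15 K.
COP_HP = T_H/(T_H − T_C) ⇒ T_H = T_C·COP_HP/(COP_HP − 1) = 287.15 × 20.3/(20.3 − 1) = 302.0 K.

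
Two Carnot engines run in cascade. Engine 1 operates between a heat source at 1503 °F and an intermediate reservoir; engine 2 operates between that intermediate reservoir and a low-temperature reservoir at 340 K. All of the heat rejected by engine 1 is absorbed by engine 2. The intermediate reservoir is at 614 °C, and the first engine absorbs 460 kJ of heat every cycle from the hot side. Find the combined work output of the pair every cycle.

T_H = 1503 °F → (1503 − 32) × 5/9 = 817.22 °C = 1090.37 K.
Two reversible stages in series are equivalent to a single Carnot engine between T_H and T_C, so η_total = 1 − T_C/T_H = 1 − 340.00/1090.37 = 0.6882.
W_total = η_total · Q_H = 0.6882 × 460 = 316.6 kJ.

W_total ≈ 316.6 kJ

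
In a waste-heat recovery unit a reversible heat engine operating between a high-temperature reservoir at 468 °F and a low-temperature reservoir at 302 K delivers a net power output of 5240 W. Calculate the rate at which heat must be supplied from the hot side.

T_H = 468 °F → (468 − 32) × 5/9 = 242.22 °C = 515.37 K.
Since the cycle is reversible, η = 1 − T_C/T_H = 1 − 302.00/515.37 = 0.4140.
Q_H = W/η = 5240/0.4140 = 12660 W.

Q̇_H ≈ 12660 W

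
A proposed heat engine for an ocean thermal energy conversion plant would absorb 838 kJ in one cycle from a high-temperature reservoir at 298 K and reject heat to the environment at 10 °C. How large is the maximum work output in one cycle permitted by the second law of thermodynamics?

T_C = 10 °C → 10 + 273.15 = 283.15 K.
No engine can exceed the Carnot limit: η_max = 1 − T_C/T_H = 1 − 283.15/298.00 = 0.0498.
W_max = η_max · Q_H = 0.0498 × 838 = 41.76 kJ.

W_max ≈ 41.76 kJ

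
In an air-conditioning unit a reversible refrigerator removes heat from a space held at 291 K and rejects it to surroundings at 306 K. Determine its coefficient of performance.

COP_R ≈ 19.40

The reversible coefficient of performance is COP_R = T_C/(T_H − T_C) = 291.00/(306.00 − 291.00) = 19.40.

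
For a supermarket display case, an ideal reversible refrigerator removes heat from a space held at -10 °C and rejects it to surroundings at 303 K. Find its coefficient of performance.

T_C = -10 °C → -10 + 273.15 = 263.15 K.
Carnot COP: COP_R = T_C/(T_H − T_C) = 263.15/(303.00 − 263.15) = 6.604.

COP_R ≈ 6.604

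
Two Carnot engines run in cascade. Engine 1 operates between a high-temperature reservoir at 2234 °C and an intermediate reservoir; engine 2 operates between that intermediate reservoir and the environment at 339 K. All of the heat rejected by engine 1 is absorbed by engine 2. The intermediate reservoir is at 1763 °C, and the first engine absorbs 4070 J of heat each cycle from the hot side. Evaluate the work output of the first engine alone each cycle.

T_H = 2234 °C → 2234 + 273.15 = 2507.15 K.
T_m = 1763 °C → 1763 + 273.15 = 2036.15 K.
First-stage efficiency η₁ = 1 − T_m/T_H = 1 − 2036.15/2507.15 = 0.1879.
W₁ = η₁·Q_H = 0.1879 × 4070 = 765 J.

W₁ ≈ 765 J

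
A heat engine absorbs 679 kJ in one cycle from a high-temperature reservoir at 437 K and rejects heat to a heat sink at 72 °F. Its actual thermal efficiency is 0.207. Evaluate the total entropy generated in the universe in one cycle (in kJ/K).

ΔS_univ ≈ 0.269 kJ/K

T_C = 72 °F → (72 − 32) × 5/9 = 22.22 °C = 295.37 K.
W = η·Q_H = 0.207 × 679 = 140.6 kJ, so Q_C = Q_H − W = 538.4 kJ.
Entropy balance on the reservoirs: −Q_H/T_H = -1.554 kJ/K, +Q_C/T_C = 1.823 kJ/K.
ΔS_univ = −Q_H/T_H + Q_C/T_C = 0.269 kJ/K (> 0, since η = 0.207 < η_Carnot = 0.324).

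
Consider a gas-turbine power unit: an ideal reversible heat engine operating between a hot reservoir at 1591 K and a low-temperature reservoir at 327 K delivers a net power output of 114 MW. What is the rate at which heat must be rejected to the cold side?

Q̇_C ≈ 29.49 MW

The Carnot efficiency is η = 1 − T_C/T_H = 1 − 327.00/1591.00 = 0.7945.
Since Q_C/Q_H = T_C/T_H and Q_H = W/η, Q_C = W·T_C/(T_H − T_C) = 114 × 327.00/1264.00 = 29.49 MW.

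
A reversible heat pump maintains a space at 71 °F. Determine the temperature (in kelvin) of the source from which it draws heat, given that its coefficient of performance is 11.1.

T_C ≈ 268 K

T_H = 71 °F → (71 − 32) × 5/9 = 21.67 °C = 294.82 K.
COP_HP = T_H/(T_H − T_C) ⇒ T_C = T_H·(COP_HP − 1)/COP_HP = 294.82 × (11.1 − 1)/11.1 = 268 K.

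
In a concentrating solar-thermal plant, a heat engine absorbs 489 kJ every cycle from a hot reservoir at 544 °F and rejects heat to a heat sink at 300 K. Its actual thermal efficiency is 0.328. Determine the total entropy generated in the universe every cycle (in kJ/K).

ΔS_univ ≈ 0.218 kJ/K

T_H = 544 °F → (544 − 32) × 5/9 = 284.44 °C = 557.59 K.
W = η·Q_H = 0.328 × 489 = 160.4 kJ, so Q_C = Q_H − W = 328.6 kJ.
The hot reservoir loses entropy Q_H/T_H = 489/557.59 = 0.8770 kJ/K; the cold reservoir gains Q_C/T_C = 328.6/300.00 = 1.095 kJ/K.
ΔS_univ = −Q_H/T_H + Q_C/T_C = 0.218 kJ/K (> 0, since η = 0.328 < η_Carnot = 0.462).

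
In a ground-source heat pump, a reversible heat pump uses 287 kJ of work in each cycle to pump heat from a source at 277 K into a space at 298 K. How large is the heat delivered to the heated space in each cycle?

For a reversible heat pump, COP_HP = T_H/(T_H − T_C) = 298.00/21.00 = 14.1905.
Q_H = COP_HP · W = 14.1905 × 287 = 4073 kJ.

Q_H ≈ 4073 kJ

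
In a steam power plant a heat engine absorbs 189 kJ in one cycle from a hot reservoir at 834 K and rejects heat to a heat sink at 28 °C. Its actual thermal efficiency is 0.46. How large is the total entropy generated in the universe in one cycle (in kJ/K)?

ΔS_univ ≈ 0.1123 kJ/K

T_C = 28 °C → 28 + 273.15 = 301.15 K.
W = η·Q_H = 0.46 × 189 = 86.94 kJ, so Q_C = Q_H − W = 102.1 kJ.
Entropy balance on the reservoirs: −Q_H/T_H = -0.2266 kJ/K, +Q_C/T_C = 0.3389 kJ/K.
ΔS_univ = −Q_H/T_H + Q_C/T_C = 0.1123 kJ/K (> 0, since η = 0.46 < η_Carnot = 0.639).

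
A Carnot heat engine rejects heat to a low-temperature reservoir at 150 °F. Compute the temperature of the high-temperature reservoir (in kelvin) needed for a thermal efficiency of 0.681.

T_C = 150 °F → (150 − 32) × 5/9 = 65.56 °C = 338.71 K.
From η = 1 − T_C/T_H, solving for T_H gives T_H = T_C/(1 − η) = 338.71/(1 − 0.681) = 1060 K.

T_H ≈ 1060 K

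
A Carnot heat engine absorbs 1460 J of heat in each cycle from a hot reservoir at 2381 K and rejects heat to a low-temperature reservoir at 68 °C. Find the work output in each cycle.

T_C = 68 °C → 68 + 273.15 = 341.15 K.
For a reversible engine, η = 1 − T_C/T_H = 1 − 341.15/2381.00 = 0.8567.
W = η·Q_H = 0.8567 × 1460 = 1250 J.

W ≈ 1250 J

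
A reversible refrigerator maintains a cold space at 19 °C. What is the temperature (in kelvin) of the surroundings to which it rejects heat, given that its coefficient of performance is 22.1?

T_H ≈ 305 K

T_C = 19 °C → 19 + 273.15 = 292.15 K.
COP_R = T_C/(T_H − T_C) ⇒ T_H = T_C·(1 + 1/COP_R) = 292.15 × (1 + 1/22.1) = 305 K.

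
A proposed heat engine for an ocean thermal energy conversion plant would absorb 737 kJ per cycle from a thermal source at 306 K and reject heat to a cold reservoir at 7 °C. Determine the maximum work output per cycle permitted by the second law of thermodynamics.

W_max ≈ 62.3 kJ

T_C = 7 °C → 7 + 273.15 = 280.15 K.
No engine can exceed the Carnot limit: η_max = 1 − T_C/T_H = 1 − 280.15/306.00 = 0.0845.
W_max = η_max · Q_H = 0.0845 × 737 = 62.3 kJ.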